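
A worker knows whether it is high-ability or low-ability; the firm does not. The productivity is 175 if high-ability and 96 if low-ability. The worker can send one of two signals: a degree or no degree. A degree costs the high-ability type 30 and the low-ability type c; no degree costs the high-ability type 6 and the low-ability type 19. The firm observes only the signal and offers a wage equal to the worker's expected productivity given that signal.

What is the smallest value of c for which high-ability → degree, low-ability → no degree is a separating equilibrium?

Under separation: degree → high-ability (pays 175); no degree → low-ability (pays 96).
High-ability: 175 − 30 = 145 ≥ 96 − 6 = 90. Holds regardless of c. ✓
Low-ability: 96 − 19 ≥ 175 − c, so c ≥ 175 − 77 = 98.

98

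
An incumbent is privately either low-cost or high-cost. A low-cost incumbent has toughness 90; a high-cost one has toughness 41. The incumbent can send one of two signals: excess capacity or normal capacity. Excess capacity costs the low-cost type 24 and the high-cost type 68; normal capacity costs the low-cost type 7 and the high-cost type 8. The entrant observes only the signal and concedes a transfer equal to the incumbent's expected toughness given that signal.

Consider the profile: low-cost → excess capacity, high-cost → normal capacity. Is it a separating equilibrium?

If types separate, excess capacity earns payment 90 and normal capacity earns 41.
Low-cost: excess capacity gives 90 − 24 = 66; normal capacity gives 41 − 7 = 34. No deviation. ✓
High-cost: normal capacity gives 41 − 8 = 33; excess capacity gives 90 − 68 = 22. No deviation. ✓
Neither type gains from mimicking the other.

Yes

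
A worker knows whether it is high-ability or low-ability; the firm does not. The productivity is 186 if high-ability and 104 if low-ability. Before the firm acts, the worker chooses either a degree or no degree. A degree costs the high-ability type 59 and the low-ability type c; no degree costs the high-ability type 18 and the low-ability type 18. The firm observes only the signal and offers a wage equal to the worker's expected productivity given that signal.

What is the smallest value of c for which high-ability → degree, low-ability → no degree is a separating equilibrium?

100

Under separation: degree → high-ability (pays 186); no degree → low-ability (pays 104).
High-ability: 186 − 59 = 127 ≥ 104 − 18 = 86. Holds regardless of c. ✓
Low-ability: 104 − 18 ≥ 186 − c, so c ≥ 186 − 86 = 100.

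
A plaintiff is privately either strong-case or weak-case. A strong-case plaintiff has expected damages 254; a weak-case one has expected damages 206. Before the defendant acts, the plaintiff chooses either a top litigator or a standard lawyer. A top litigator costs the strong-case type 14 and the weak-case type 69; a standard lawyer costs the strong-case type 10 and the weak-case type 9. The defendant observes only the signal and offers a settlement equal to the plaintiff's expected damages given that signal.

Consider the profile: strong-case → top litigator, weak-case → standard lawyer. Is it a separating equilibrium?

Yes

If types separate, top litigator earns payment 254 and standard lawyer earns 206.
Strong-case: top litigator gives 254 − 14 = 240; standard lawyer gives 206 − 10 = 196. No deviation. ✓
Weak-case: standard lawyer gives 206 − 9 = 197; top litigator gives 254 − 69 = 185. No deviation. ✓
Both incentive constraints hold.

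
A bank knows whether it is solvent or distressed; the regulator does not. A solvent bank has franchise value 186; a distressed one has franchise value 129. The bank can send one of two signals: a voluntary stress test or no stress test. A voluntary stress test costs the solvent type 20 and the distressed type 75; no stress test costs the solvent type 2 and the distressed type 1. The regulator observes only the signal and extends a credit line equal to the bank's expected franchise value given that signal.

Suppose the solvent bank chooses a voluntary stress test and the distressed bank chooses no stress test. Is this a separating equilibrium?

Yes

If types separate, stress test earns payment 186 and no stress test earns 129.
Solvent: stress test gives 186 − 20 = 166; no stress test gives 129 − 2 = 127. No deviation. ✓
Distressed: no stress test gives 129 − 1 = 128; stress test gives 186 − 75 = 111. No deviation. ✓
Both incentive constraints hold.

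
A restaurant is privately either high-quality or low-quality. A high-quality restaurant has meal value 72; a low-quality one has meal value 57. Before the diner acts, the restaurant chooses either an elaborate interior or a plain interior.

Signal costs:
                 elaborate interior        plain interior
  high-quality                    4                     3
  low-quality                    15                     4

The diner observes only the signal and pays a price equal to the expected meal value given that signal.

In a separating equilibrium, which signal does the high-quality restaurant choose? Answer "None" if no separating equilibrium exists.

None

Try high-quality → elaborate interior, low-quality → plain interior:
  If types separate, elaborate interior earns payment 72 and plain interior earns 57.
  High-quality: elaborate interior gives 72 − 4 = 68; plain interior gives 57 − 3 = 54. No deviation. ✓
  Low-quality: plain interior gives 57 − 4 = 53; elaborate interior gives 72 − 15 = 57. Would deviate. ✗
Try high-quality → plain interior, low-quality → elaborate interior:
  If types separate, plain interior earns payment 72 and elaborate interior earns 57.
  High-quality: plain interior gives 72 − 3 = 69; elaborate interior gives 57 − 4 = 53. No deviation. ✓
  Low-quality: elaborate interior gives 57 − 15 = 42; plain interior gives 72 − 4 = 68. Would deviate. ✗
Neither assignment is incentive-compatible.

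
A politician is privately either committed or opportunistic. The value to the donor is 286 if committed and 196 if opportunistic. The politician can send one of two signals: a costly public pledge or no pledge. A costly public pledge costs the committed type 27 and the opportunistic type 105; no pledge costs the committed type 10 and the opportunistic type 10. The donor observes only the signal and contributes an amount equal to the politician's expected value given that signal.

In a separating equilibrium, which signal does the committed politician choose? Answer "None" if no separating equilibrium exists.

pledge

Try committed → pledge, opportunistic → no pledge:
  If types separate, pledge earns payment 286 and no pledge earns 196.
  Committed: pledge gives 286 − 27 = 259; no pledge gives 196 − 10 = 186. No deviation. ✓
  Opportunistic: no pledge gives 196 − 10 = 186; pledge gives 286 − 105 = 181. No deviation. ✓
Both hold — the committed type sends pledge.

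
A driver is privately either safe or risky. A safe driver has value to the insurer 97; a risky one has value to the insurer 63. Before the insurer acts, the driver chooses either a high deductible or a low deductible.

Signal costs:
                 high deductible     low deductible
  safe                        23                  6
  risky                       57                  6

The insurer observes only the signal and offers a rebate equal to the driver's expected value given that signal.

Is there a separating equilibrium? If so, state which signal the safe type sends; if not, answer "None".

Try safe → high deductible, risky → low deductible:
  If types separate, high deductible earns payment 97 and low deductible earns 63.
  Safe: high deductible gives 97 − 23 = 74; low deductible gives 63 − 6 = 57. No deviation. ✓
  Risky: low deductible gives 63 − 6 = 57; high deductible gives 97 − 57 = 40. No deviation. ✓
Both hold — the safe type sends high deductible.

high deductible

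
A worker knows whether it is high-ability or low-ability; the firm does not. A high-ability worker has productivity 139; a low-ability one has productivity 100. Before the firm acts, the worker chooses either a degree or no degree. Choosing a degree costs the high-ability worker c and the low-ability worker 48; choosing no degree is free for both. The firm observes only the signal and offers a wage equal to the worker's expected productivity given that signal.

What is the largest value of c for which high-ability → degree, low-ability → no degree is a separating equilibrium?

39

Under separation: degree → high-ability (pays 139); no degree → low-ability (pays 100).
Low-ability: 100 − 0 = 100 ≥ 139 − 48 = 91. Holds regardless of c. ✓
High-ability: 139 − c ≥ 100 − 0, so c ≤ 139 − 100 = 39.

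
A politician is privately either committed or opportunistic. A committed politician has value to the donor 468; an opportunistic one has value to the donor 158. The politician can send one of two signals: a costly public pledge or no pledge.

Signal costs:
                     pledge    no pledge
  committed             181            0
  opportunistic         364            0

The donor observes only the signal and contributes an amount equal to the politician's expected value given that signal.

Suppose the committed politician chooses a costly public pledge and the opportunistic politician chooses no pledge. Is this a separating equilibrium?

Yes

If types separate, pledge earns payment 468 and no pledge earns 158.
Committed: pledge gives 468 − 181 = 287; no pledge gives 158 − 0 = 158. No deviation. ✓
Opportunistic: no pledge gives 158 − 0 = 158; pledge gives 468 − 364 = 104. No deviation. ✓
Both incentive constraints hold.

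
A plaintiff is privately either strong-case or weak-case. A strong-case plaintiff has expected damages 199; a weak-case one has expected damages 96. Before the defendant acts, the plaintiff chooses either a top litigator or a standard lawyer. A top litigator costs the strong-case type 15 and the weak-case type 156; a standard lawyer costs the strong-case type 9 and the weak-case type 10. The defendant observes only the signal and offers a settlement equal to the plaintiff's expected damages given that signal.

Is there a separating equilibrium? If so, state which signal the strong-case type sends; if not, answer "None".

top litigator

Try strong-case → top litigator, weak-case → standard lawyer:
  If types separate, top litigator earns payment 199 and standard lawyer earns 96.
  Strong-case: top litigator gives 199 − 15 = 184; standard lawyer gives 96 − 9 = 87. No deviation. ✓
  Weak-case: standard lawyer gives 96 − 10 = 86; top litigator gives 199 − 156 = 43. No deviation. ✓
Both hold — the strong-case type sends top litigator.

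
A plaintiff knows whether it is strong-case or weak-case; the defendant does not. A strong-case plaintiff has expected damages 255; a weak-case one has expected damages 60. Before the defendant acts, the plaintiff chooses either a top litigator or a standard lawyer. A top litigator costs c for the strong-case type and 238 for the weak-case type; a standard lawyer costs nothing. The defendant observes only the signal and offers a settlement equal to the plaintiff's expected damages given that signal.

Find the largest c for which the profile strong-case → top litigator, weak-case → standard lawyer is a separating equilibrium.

195

Under separation: top litigator → strong-case (pays 255); standard lawyer → weak-case (pays 60).
Weak-case: 60 − 0 = 60 ≥ 255 − 238 = 17. Holds regardless of c. ✓
Strong-case: 255 − c ≥ 60 − 0, so c ≤ 255 − 60 = 195.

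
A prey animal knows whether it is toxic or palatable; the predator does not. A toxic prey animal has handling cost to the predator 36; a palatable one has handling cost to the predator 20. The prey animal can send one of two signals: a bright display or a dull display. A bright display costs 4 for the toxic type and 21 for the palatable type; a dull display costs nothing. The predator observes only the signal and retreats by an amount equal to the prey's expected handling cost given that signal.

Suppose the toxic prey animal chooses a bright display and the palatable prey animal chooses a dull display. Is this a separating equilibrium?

If types separate, bright display earns payment 36 and dull display earns 20.
Toxic: bright display gives 36 − 4 = 32; dull display gives 20 − 0 = 20. No deviation. ✓
Palatable: dull display gives 20 − 0 = 20; bright display gives 36 − 21 = 15. No deviation. ✓
Neither type gains from mimicking the other.

Yes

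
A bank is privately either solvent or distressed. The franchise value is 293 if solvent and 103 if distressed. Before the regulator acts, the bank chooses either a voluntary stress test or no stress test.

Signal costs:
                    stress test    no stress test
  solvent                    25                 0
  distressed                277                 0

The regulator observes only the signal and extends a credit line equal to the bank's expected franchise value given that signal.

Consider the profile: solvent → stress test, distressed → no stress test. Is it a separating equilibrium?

If types separate, stress test earns payment 293 and no stress test earns 103.
Solvent: stress test gives 293 − 25 = 268; no stress test gives 103 − 0 = 103. No deviation. ✓
Distressed: no stress test gives 103 − 0 = 103; stress test gives 293 − 277 = 16. No deviation. ✓
Both incentive constraints hold.

Yes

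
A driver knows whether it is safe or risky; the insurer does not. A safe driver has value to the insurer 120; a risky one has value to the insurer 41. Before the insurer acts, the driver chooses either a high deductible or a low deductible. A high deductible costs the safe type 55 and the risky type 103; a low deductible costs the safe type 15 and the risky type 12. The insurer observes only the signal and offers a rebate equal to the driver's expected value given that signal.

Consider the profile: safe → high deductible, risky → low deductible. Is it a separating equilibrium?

Under separation the insurer infers type exactly: high deductible → safe (pays 120), low deductible → risky (pays 41).
Safe: high deductible gives 120 − 55 = 65; low deductible gives 41 − 15 = 26. No deviation. ✓
Risky: low deductible gives 41 − 12 = 29; high deductible gives 120 − 103 = 17. No deviation. ✓
Both incentive constraints hold.

Yes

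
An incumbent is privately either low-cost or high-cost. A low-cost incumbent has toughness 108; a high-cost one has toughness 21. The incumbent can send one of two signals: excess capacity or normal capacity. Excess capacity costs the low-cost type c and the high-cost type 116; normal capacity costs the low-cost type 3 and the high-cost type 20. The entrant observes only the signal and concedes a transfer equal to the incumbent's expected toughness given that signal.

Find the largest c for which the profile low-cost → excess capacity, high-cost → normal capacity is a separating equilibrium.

Under separation: excess capacity → low-cost (pays 108); normal capacity → high-cost (pays 21).
High-cost: 21 − 20 = 1 ≥ 108 − 116 = -8. Holds regardless of c. ✓
Low-cost: 108 − c ≥ 21 − 3, so c ≤ 108 − 18 = 90.

90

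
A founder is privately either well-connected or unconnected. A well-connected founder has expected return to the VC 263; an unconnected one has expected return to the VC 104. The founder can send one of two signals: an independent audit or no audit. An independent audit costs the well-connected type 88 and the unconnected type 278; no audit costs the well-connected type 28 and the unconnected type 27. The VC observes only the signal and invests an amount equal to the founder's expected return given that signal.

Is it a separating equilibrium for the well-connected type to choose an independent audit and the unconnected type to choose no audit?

Yes

If types separate, audit earns payment 263 and no audit earns 104.
Well-connected: audit gives 263 − 88 = 175; no audit gives 104 − 28 = 76. No deviation. ✓
Unconnected: no audit gives 104 − 27 = 77; audit gives 263 − 278 = -15. No deviation. ✓
Neither type gains from mimicking the other.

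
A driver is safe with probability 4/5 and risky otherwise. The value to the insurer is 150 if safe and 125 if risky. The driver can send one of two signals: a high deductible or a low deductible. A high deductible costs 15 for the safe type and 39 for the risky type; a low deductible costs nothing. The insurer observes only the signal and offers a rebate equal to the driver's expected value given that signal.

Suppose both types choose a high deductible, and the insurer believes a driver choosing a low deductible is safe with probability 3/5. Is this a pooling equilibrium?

No

On the equilibrium path (high deductible) the insurer holds the prior 4/5 and pays 4/5·150 + 1/5·125 = 145. Off-path (low deductible) belief 3/5 gives 3/5·150 + 2/5·125 = 140.
Safe: high deductible gives 145 − 15 = 130; low deductible gives 140 − 0 = 140. Deviates. ✗
Risky: high deductible gives 145 − 39 = 106; low deductible gives 140 − 0 = 140. Deviates. ✗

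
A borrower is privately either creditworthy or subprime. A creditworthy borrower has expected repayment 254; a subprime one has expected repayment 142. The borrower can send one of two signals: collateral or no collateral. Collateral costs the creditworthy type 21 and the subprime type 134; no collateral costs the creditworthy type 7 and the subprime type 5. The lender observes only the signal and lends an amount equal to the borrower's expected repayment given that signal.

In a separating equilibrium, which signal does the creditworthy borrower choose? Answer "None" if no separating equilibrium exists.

Try creditworthy → collateral, subprime → no collateral:
  Under separation the lender infers type exactly: collateral → creditworthy (pays 254), no collateral → subprime (pays 142).
  Creditworthy: collateral gives 254 − 21 = 233; no collateral gives 142 − 7 = 135. No deviation. ✓
  Subprime: no collateral gives 142 − 5 = 137; collateral gives 254 − 134 = 120. No deviation. ✓
Both hold — the creditworthy type sends collateral.

collateral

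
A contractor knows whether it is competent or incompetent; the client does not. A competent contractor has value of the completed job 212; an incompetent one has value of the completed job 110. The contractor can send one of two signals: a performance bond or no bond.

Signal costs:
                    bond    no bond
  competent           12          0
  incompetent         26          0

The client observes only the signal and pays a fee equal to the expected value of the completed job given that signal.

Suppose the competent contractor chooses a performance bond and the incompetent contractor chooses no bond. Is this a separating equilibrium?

If types separate, bond earns payment 212 and no bond earns 110.
Competent: bond gives 212 − 12 = 200; no bond gives 110 − 0 = 110. No deviation. ✓
Incompetent: no bond gives 110 − 0 = 110; bond gives 212 − 26 = 186. Would deviate. ✗

No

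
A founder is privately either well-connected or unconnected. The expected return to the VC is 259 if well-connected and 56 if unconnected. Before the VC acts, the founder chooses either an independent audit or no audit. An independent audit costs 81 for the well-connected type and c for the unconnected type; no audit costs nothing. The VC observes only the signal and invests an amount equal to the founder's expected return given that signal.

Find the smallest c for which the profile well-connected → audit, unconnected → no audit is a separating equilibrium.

203

Under separation: audit → well-connected (pays 259); no audit → unconnected (pays 56).
Well-connected: 259 − 81 = 178 ≥ 56 − 0 = 56. Holds regardless of c. ✓
Unconnected: 56 − 0 ≥ 259 − c, so c ≥ 259 − 56 = 203.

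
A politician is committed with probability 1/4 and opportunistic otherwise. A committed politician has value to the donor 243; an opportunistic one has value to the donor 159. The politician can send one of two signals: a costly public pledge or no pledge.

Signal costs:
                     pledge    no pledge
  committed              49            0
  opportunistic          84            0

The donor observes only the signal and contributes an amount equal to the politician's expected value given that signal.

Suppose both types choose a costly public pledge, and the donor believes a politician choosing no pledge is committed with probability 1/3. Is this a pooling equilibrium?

At the pooled signal (pledge) the donor holds the prior 1/4 and pays 1/4·243 + 3/4·159 = 180. Off-path (no pledge) belief 1/3 gives 1/3·243 + 2/3·159 = 187.
Committed: pledge gives 180 − 49 = 131; no pledge gives 187 − 0 = 187. Deviates. ✗
Opportunistic: pledge gives 180 − 84 = 96; no pledge gives 187 − 0 = 187. Deviates. ✗

No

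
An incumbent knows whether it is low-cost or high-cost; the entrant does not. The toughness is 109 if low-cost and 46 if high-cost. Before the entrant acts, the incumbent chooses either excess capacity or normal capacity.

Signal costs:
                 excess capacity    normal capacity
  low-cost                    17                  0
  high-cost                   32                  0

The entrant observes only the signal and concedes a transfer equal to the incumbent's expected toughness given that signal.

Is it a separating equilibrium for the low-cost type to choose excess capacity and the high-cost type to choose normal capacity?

No

Under separation the entrant infers type exactly: excess capacity → low-cost (pays 109), normal capacity → high-cost (pays 46).
Low-cost: excess capacity gives 109 − 17 = 92; normal capacity gives 46 − 0 = 46. No deviation. ✓
High-cost: normal capacity gives 46 − 0 = 46; excess capacity gives 109 − 32 = 77. Would deviate. ✗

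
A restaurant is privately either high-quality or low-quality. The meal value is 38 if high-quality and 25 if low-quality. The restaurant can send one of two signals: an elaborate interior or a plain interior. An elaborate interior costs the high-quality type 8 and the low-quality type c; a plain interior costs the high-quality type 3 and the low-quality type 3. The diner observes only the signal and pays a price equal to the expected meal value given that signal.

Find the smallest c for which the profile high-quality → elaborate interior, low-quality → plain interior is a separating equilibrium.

Under separation: elaborate interior → high-quality (pays 38); plain interior → low-quality (pays 25).
High-quality: 38 − 8 = 30 ≥ 25 − 3 = 22. Holds regardless of c. ✓
Low-quality: 25 − 3 ≥ 38 − c, so c ≥ 38 − 22 = 16.

16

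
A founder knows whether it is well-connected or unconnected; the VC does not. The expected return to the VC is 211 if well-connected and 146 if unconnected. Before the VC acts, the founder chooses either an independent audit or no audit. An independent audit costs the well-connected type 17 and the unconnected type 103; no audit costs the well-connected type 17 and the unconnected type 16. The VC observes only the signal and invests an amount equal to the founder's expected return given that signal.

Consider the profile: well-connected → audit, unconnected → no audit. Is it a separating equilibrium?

Yes

If types separate, audit earns payment 211 and no audit earns 146.
Well-connected: audit gives 211 − 17 = 194; no audit gives 146 − 17 = 129. No deviation. ✓
Unconnected: no audit gives 146 − 16 = 130; audit gives 211 − 103 = 108. No deviation. ✓
Both incentive constraints hold.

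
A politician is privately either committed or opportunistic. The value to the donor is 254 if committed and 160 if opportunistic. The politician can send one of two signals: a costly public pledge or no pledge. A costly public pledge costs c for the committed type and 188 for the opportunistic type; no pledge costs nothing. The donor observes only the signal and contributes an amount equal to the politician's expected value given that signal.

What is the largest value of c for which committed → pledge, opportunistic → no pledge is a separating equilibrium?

94

Under separation: pledge → committed (pays 254); no pledge → opportunistic (pays 160).
Opportunistic: 160 − 0 = 160 ≥ 254 − 188 = 66. Holds regardless of c. ✓
Committed: 254 − c ≥ 160 − 0, so c ≤ 254 − 160 = 94.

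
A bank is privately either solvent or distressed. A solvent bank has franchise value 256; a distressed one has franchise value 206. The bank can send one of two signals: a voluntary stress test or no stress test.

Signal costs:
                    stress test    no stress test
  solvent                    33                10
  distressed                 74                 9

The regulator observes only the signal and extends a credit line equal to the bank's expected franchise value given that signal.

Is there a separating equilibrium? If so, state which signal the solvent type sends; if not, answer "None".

stress test

Try solvent → stress test, distressed → no stress test:
  If types separate, stress test earns payment 256 and no stress test earns 206.
  Solvent: stress test gives 256 − 33 = 223; no stress test gives 206 − 10 = 196. No deviation. ✓
  Distressed: no stress test gives 206 − 9 = 197; stress test gives 256 − 74 = 182. No deviation. ✓
Both hold — the solvent type sends stress test.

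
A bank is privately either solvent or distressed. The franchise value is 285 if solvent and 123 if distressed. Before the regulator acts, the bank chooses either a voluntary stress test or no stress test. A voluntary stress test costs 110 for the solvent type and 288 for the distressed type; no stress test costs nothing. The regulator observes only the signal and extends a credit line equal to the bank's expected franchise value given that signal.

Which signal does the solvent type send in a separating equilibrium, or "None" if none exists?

stress test

Try solvent → stress test, distressed → no stress test:
  If types separate, stress test earns payment 285 and no stress test earns 123.
  Solvent: stress test gives 285 − 110 = 175; no stress test gives 123 − 0 = 123. No deviation. ✓
  Distressed: no stress test gives 123 − 0 = 123; stress test gives 285 − 288 = -3. No deviation. ✓
Both hold — the solvent type sends stress test.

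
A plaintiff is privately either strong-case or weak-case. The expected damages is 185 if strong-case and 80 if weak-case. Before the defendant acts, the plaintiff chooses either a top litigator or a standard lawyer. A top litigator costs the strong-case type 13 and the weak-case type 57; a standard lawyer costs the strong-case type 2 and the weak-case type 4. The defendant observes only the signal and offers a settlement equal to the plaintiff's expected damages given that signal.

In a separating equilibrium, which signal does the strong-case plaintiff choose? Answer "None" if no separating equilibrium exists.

None

Try strong-case → top litigator, weak-case → standard lawyer:
  Under separation the defendant infers type exactly: top litigator → strong-case (pays 185), standard lawyer → weak-case (pays 80).
  Strong-case: top litigator gives 185 − 13 = 172; standard lawyer gives 80 − 2 = 78. No deviation. ✓
  Weak-case: standard lawyer gives 80 − 4 = 76; top litigator gives 185 − 57 = 128. Would deviate. ✗
Try strong-case → standard lawyer, weak-case → top litigator:
  Under separation the defendant infers type exactly: standard lawyer → strong-case (pays 185), top litigator → weak-case (pays 80).
  Strong-case: standard lawyer gives 185 − 2 = 183; top litigator gives 80 − 13 = 67. No deviation. ✓
  Weak-case: top litigator gives 80 − 57 = 23; standard lawyer gives 185 − 4 = 181. Would deviate. ✗
Neither assignment is incentive-compatible.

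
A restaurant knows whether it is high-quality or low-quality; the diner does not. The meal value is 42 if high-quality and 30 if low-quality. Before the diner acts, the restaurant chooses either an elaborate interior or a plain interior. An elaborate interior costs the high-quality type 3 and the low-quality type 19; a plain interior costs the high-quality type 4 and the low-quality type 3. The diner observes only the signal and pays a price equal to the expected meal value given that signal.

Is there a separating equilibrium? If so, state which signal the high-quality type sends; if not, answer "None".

Try high-quality → elaborate interior, low-quality → plain interior:
  Under separation the diner infers type exactly: elaborate interior → high-quality (pays 42), plain interior → low-quality (pays 30).
  High-quality: elaborate interior gives 42 − 3 = 39; plain interior gives 30 − 4 = 26. No deviation. ✓
  Low-quality: plain interior gives 30 − 3 = 27; elaborate interior gives 42 − 19 = 23. No deviation. ✓
Both hold — the high-quality type sends elaborate interior.

elaborate interior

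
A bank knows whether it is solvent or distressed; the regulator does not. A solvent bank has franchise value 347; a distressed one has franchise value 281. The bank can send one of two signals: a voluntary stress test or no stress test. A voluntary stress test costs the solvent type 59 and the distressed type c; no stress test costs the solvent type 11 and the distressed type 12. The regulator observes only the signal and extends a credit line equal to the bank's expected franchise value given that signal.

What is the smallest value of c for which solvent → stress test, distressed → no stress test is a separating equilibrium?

Under separation: stress test → solvent (pays 347); no stress test → distressed (pays 281).
Solvent: 347 − 59 = 288 ≥ 281 − 11 = 270. Holds regardless of c. ✓
Distressed: 281 − 12 ≥ 347 − c, so c ≥ 347 − 269 = 78.

78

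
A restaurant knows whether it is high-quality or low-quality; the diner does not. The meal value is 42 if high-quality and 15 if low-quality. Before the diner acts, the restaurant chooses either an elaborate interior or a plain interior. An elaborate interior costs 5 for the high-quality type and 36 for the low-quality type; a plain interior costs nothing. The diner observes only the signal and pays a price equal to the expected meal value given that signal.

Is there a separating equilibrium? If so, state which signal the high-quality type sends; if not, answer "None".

elaborate interior

Try high-quality → elaborate interior, low-quality → plain interior:
  If types separate, elaborate interior earns payment 42 and plain interior earns 15.
  High-quality: elaborate interior gives 42 − 5 = 37; plain interior gives 15 − 0 = 15. No deviation. ✓
  Low-quality: plain interior gives 15 − 0 = 15; elaborate interior gives 42 − 36 = 6. No deviation. ✓
Both hold — the high-quality type sends elaborate interior.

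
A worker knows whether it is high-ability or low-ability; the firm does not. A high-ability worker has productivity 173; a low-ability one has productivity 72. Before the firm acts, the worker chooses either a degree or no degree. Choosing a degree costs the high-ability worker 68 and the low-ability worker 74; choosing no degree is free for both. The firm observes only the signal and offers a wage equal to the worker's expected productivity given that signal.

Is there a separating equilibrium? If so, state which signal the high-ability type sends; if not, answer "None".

Try high-ability → degree, low-ability → no degree:
  If types separate, degree earns payment 173 and no degree earns 72.
  High-ability: degree gives 173 − 68 = 105; no degree gives 72 − 0 = 72. No deviation. ✓
  Low-ability: no degree gives 72 − 0 = 72; degree gives 173 − 74 = 99. Would deviate. ✗
Try high-ability → no degree, low-ability → degree:
  If types separate, no degree earns payment 173 and degree earns 72.
  High-ability: no degree gives 173 − 0 = 173; degree gives 72 − 68 = 4. No deviation. ✓
  Low-ability: degree gives 72 − 74 = -2; no degree gives 173 − 0 = 173. Would deviate. ✗
Neither assignment is incentive-compatible.

None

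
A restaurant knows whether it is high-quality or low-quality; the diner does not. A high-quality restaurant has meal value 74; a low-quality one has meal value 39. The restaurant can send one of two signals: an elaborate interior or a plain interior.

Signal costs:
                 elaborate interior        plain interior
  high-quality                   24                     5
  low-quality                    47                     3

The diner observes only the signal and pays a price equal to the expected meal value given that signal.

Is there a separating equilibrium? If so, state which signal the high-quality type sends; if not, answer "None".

elaborate interior

Try high-quality → elaborate interior, low-quality → plain interior:
  If types separate, elaborate interior earns payment 74 and plain interior earns 39.
  High-quality: elaborate interior gives 74 − 24 = 50; plain interior gives 39 − 5 = 34. No deviation. ✓
  Low-quality: plain interior gives 39 − 3 = 36; elaborate interior gives 74 − 47 = 27. No deviation. ✓
Both hold — the high-quality type sends elaborate interior.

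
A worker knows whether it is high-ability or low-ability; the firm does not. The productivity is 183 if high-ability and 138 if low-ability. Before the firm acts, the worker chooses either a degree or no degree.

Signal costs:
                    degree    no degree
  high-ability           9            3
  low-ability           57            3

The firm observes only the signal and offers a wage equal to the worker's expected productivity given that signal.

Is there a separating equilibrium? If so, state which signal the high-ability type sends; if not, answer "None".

Try high-ability → degree, low-ability → no degree:
  If types separate, degree earns payment 183 and no degree earns 138.
  High-ability: degree gives 183 − 9 = 174; no degree gives 138 − 3 = 135. No deviation. ✓
  Low-ability: no degree gives 138 − 3 = 135; degree gives 183 − 57 = 126. No deviation. ✓
Both hold — the high-ability type sends degree.

degree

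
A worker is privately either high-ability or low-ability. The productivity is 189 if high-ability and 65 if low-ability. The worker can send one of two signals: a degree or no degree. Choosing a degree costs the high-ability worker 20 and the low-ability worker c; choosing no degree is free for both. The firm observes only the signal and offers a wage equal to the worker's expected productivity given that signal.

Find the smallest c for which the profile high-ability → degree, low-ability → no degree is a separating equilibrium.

Under separation: degree → high-ability (pays 189); no degree → low-ability (pays 65).
High-ability: 189 − 20 = 169 ≥ 65 − 0 = 65. Holds regardless of c. ✓
Low-ability: 65 − 0 ≥ 189 − c, so c ≥ 189 − 65 = 124.

124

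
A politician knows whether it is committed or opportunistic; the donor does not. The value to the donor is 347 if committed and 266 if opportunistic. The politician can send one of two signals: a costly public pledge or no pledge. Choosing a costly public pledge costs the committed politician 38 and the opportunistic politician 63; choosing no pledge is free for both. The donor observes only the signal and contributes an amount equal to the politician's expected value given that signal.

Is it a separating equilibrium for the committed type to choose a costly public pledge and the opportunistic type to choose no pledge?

Under separation the donor infers type exactly: pledge → committed (pays 347), no pledge → opportunistic (pays 266).
Committed: pledge gives 347 − 38 = 309; no pledge gives 266 − 0 = 266. No deviation. ✓
Opportunistic: no pledge gives 266 − 0 = 266; pledge gives 347 − 63 = 284. Would deviate. ✗

No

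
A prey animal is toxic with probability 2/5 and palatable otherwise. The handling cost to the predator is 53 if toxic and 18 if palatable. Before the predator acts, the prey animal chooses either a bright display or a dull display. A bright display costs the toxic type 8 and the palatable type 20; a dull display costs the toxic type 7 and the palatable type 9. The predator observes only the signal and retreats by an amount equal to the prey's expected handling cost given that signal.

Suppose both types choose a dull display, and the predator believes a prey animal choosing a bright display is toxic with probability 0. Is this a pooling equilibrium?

At the pooled signal (dull display) the predator holds the prior 2/5 and pays 2/5·53 + 3/5·18 = 32. Off-path (bright display) belief 0 gives 0·53 + 1·18 = 18.
Toxic: dull display gives 32 − 7 = 25; bright display gives 18 − 8 = 10. Stays. ✓
Palatable: dull display gives 32 − 9 = 23; bright display gives 18 − 20 = -2. Stays. ✓

Yes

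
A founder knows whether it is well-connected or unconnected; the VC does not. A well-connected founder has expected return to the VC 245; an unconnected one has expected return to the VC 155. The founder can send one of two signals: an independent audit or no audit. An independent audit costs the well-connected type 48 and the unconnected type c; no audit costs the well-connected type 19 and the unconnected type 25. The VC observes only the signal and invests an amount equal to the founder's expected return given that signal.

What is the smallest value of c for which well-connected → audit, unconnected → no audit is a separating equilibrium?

Under separation: audit → well-connected (pays 245); no audit → unconnected (pays 155).
Well-connected: 245 − 48 = 197 ≥ 155 − 19 = 136. Holds regardless of c. ✓
Unconnected: 155 − 25 ≥ 245 − c, so c ≥ 245 − 130 = 115.

115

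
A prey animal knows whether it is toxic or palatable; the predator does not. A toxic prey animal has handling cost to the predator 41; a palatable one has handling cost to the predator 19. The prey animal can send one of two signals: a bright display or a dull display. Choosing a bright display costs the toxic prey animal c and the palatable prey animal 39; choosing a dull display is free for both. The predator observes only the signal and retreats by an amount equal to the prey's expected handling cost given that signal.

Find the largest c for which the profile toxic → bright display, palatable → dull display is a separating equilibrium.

22

Under separation: bright display → toxic (pays 41); dull display → palatable (pays 19).
Palatable: 19 − 0 = 19 ≥ 41 − 39 = 2. Holds regardless of c. ✓
Toxic: 41 − c ≥ 19 − 0, so c ≤ 41 − 19 = 22.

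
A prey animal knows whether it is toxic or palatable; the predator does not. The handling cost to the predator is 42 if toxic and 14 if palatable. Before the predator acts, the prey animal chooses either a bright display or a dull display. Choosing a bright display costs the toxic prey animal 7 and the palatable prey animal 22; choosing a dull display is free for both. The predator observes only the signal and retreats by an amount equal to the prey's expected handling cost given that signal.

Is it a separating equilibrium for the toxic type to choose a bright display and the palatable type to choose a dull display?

No

If types separate, bright display earns payment 42 and dull display earns 14.
Toxic: bright display gives 42 − 7 = 35; dull display gives 14 − 0 = 14. No deviation. ✓
Palatable: dull display gives 14 − 0 = 14; bright display gives 42 − 22 = 20. Would deviate. ✗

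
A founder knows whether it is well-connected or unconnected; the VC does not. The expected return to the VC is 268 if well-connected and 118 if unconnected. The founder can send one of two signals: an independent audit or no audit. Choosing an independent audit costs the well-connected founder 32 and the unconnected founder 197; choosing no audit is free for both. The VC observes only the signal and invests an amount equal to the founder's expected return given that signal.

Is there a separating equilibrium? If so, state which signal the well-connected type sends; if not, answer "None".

Try well-connected → audit, unconnected → no audit:
  If types separate, audit earns payment 268 and no audit earns 118.
  Well-connected: audit gives 268 − 32 = 236; no audit gives 118 − 0 = 118. No deviation. ✓
  Unconnected: no audit gives 118 − 0 = 118; audit gives 268 − 197 = 71. No deviation. ✓
Both hold — the well-connected type sends audit.

audit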